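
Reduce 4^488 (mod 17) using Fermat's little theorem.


Fermat's little theorem: if p is prime and gcd(a,p)=1, then a^(p-1) ≡ 1 (mod p)
p = 17 is prime, gcd(4,17) = 1
Reduce exponent: 488 mod 16 = 8
So 4^488 ≡ 4^8 (mod 17)
4^8 mod 17 = 1

4^488 ≡ 1 (mod 17)


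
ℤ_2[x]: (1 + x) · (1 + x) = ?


Expand and collect like terms; reduce coefficients mod 2:
x^0: 1·1 = 1 ≡ 1 (mod 2)
x^1: 1·1 + 1·1 = 2 ≡ 0 (mod 2)
x^2: 1·1 = 1 ≡ 1 (mod 2)
Result: 1 + x^2

f · g = 1 + x^2


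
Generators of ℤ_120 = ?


g generates ℤ_n iff gcd(g,n) = 1
Prime factors of 120: 2, 3, 5
Generators are g ∈ {1,...,119} not divisible by any of these primes.
Generators: {1, 7, 11, 13, 17, 19, 23, 29, 31, 37, 41, 43, 47, 49, 53, 59, 61, 67, 71, 73, 77, 79, 83, 89, 91, 97, 101, 103, 107, 109, 113, 119}
Number of generators = φ(120) = 32

Generators of ℤ_120 = {1, 7, 11, 13, 17, 19, 23, 29, 31, 37, 41, 43, 47, 49, 53, 59, 61, 67, 71, 73, 77, 79, 83, 89, 91, 97, 101, 103, 107, 109, 113, 119}


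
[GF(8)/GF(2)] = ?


GF(8) = GF(2^3), so the extension degree is 3

[GF(8)/GF(2)] = 3


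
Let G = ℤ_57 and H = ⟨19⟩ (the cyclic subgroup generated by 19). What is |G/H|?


|⟨19⟩| = n / gcd(19, 57) = 57 / 19 = 3
H is normal (ℤ_57 is abelian).
|G/H| = |G| / |H| = 57 / 3 = 19

|G/H| = 19


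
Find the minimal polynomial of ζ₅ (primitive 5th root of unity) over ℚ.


ζ₅ is a root of Φ₅(x) = x⁴ + x³ + x² + x + 1, irreducible over ℚ

Minimal polynomial: x⁴ + x³ + x² + x + 1


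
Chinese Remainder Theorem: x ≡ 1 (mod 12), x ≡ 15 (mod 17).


m₁ = 12, m₂ = 17, gcd = 1, so CRT applies. M = m₁·m₂ = 204
Let M₁ = M/m₁ = 17, M₂ = M/m₂ = 12
Find y₁ ≡ M₁⁻¹ (mod m₁): 17⁻¹ ≡ 5 (mod 12)
Find y₂ ≡ M₂⁻¹ (mod m₂): 12⁻¹ ≡ 10 (mod 17)
x = a₁·M₁·y₁ + a₂·M₂·y₂ = 1·17·5 + 15·12·10 = 1885
Reduce mod 204: x ≡ 49
Check: 49 mod 12 = 1 ✓, 49 mod 17 = 15 ✓

x ≡ 49 (mod 204)


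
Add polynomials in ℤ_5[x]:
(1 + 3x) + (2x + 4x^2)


Add coefficients mod 5:
x^0: 1 + 0 = 1 (mod 5)
x^1: 3 + 2 = 0 (mod 5)
x^2: 0 + 4 = 4 (mod 5)
Result: 1 + 4x^2

f + g = 1 + 4x^2


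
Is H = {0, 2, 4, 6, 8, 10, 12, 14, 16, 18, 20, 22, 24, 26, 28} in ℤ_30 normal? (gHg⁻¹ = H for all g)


H = {0, 2, 4, 6, 8, 10, 12, 14, 16, 18, 20, 22, 24, 26, 28} in ℤ_30
ℤ_30 is abelian; every subgroup of an abelian group is normal

Yes, normal subgroup


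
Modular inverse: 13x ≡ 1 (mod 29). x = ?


Use the extended Euclidean algorithm to write 1 = 13·s + 29·t; then s mod 29 is the inverse.
Euclidean algorithm:
  13 = 0·29 + 13
  29 = 2·13 + 3
  13 = 4·3 + 1
  3 = 3·1 + 0
gcd(13,29) = 1
Back-substitution gives: 13·(9) + 29·(-4) = 1
So 13⁻¹ ≡ 9 ≡ 9 (mod 29)
Check: 13 × 9 = 117 ≡ 1 (mod 29) ✓

13⁻¹ ≡ 9 (mod 29)


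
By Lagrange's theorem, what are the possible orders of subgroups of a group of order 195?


Lagrange's theorem: |H| divides |G|
|G| = 195
Divisors of 195: 1, 3, 5, 13, 15, 39, 65, 195

Possible subgroup orders: {1, 3, 5, 13, 15, 39, 65, 195}


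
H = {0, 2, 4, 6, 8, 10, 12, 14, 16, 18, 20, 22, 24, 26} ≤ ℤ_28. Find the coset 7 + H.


7 + H = {7 + h (mod 28) : h ∈ H}
7+0=7, 7+2=9, 7+4=11, 7+6=13, 7+8=15, 7+10=17, 7+12=19, 7+14=21, 7+16=23, 7+18=25, 7+20=27, 7+22=1, 7+24=3, 7+26=5
7 + H = {1, 3, 5, 7, 9, 11, 13, 15, 17, 19, 21, 23, 25, 27} = 1 + H

7 + H = {1, 3, 5, 7, 9, 11, 13, 15, 17, 19, 21, 23, 25, 27}


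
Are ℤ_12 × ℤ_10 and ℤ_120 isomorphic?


Comparing ℤ_12 × ℤ_10 and ℤ_120:
gcd(12,10) = 2 ≠ 1. Max element order in ℤ_12×ℤ_10 is lcm(12,10) = 60 < 120, so it has no element of order 120

No, ℤ_12 × ℤ_10 ≇ ℤ_120


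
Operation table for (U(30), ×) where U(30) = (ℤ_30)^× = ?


Elements: {1, 7, 11, 13, 17, 19, 23, 29}
Operation: multiplication mod 30
Entry (a, b) = (a × b) mod 30

Cayley table:
   |  1 |  7 | 11 | 13 | 17 | 19 | 23 | 29
 1 |  1 |  7 | 11 | 13 | 17 | 19 | 23 | 29
 7 |  7 | 19 | 17 |  1 | 29 | 13 | 11 | 23
11 | 11 | 17 |  1 | 23 |  7 | 29 | 13 | 19
13 | 13 |  1 | 23 | 19 | 11 |  7 | 29 | 17
17 | 17 | 29 |  7 | 11 | 19 | 23 |  1 | 13
19 | 19 | 13 | 29 |  7 | 23 |  1 | 17 | 11
23 | 23 | 11 | 13 | 29 |  1 | 17 | 19 |  7
29 | 29 | 23 | 19 | 17 | 13 | 11 |  7 |  1


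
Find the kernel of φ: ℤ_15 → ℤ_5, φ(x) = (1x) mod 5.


Kernel = preimage of identity
ker(φ) = {x ∈ ℤ_15 : 1x ≡ 0 (mod 5)}. Since 5 | 15, φ is well-defined. The kernel is the cyclic subgroup ⟨5⟩ of ℤ_15 (order 3), i.e. {0, 5, 10}

ker(φ) = {0, 5, 10}


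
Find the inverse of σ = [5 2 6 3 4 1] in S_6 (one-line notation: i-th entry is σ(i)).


To find σ⁻¹, swap domain and range:
σ(1) = 5 → σ⁻¹(5) = 1
σ(2) = 2 → σ⁻¹(2) = 2
σ(3) = 6 → σ⁻¹(6) = 3
σ(4) = 3 → σ⁻¹(3) = 4
σ(5) = 4 → σ⁻¹(4) = 5
σ(6) = 1 → σ⁻¹(1) = 6

σ⁻¹ = [6 2 4 5 1 3]


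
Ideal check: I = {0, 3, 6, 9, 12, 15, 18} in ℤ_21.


Check ideal conditions for I = {0, 3, 6, 9, 12, 15, 18} in ℤ_21:
(1) I is an additive subgroup? Yes
(2) For r ∈ ℤ_21 and a ∈ I: r·a ∈ I? Yes

Yes, I is an ideal of ℤ_21


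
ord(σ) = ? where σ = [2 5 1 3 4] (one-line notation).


Cycle decomposition: (1 2 5 4 3)
Cycle lengths: 5
Order = lcm(5) = 5

ord(σ) = 5


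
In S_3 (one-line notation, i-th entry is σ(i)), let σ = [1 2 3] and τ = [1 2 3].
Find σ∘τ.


σ∘τ: apply τ first, then σ
1 →τ 1 →σ 1
2 →τ 2 →σ 2
3 →τ 3 →σ 3

σ∘τ = [1 2 3]


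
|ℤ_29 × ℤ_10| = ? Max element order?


|ℤ_29 × ℤ_10| = 29 × 10 = 290
Max element order = lcm(29,10) = 290
Cyclic? Yes (gcd=1)

|ℤ_29×ℤ_10| = 290, max element order = 290


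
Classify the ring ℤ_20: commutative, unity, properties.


ℤ_20 is a commutative ring with unity 1; 20 = 2×10 is composite, so 2·10 ≡ 0 gives zero divisors (not an integral domain)
Commutative: Yes
Integral domain: No
Has unity: Yes

ℤ_20: Commutative=Yes, Unity=Yes


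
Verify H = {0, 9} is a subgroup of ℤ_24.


Subgroup test for H = {0, 9} in (ℤ_24, +):
(1) 0 ∈ H? Yes
(2) Closure: for all a,b ∈ H, (a+b) mod 24 ∈ H? No  [counterexample: 9 + 9 = 18 ∉ H]
(3) Inverses: for all a ∈ H, -a mod 24 ∈ H? No

No, H is not a subgroup of ℤ_24


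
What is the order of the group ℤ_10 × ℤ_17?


|A × B| = |A| · |B|
|ℤ_10 × ℤ_17| = 10 × 17 = 170

|ℤ_10 × ℤ_17| = 170


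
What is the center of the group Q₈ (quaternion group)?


Z(G) = {g ∈ G | gx = xg for all x ∈ G}
In Q₈ = {±1, ±i, ±j, ±k}, only ±1 commute with every element

Z(Q₈ (quaternion group)) = {1, -1}


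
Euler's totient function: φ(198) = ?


Factor n: 198 = 2 × 3^2 × 11
φ(n) = n · ∏(1 - 1/p) over distinct primes p | n
φ(198) = 198 · (1 - 1/2) · (1 - 1/3) · (1 - 1/11) = 60

φ(198) = 60


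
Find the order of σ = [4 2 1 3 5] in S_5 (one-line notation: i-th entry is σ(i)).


Cycle decomposition: (1 4 3)
Cycle lengths: 3
Order = lcm(3) = 3

ord(σ) = 3


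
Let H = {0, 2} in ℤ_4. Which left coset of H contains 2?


2 + H = {2 + h (mod 4) : h ∈ H}
2+0=2, 2+2=0
2 + H = {0, 2} = 0 + H

2 + H = {0, 2}


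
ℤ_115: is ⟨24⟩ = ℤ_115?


g generates ℤ_n iff gcd(g, n) = 1
gcd(24, 115) = 1
Since gcd = 1, 24 is a generator.

Yes, 24 generates ℤ_115


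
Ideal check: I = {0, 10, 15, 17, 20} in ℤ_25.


Check ideal conditions for I = {0, 10, 15, 17, 20} in ℤ_25:
(1) I is an additive subgroup? No
(2) For r ∈ ℤ_25 and a ∈ I: r·a ∈ I? No  [counterexample: r=2, a=15, r·a mod 25 = 5 ∉ I]

No, I is not an ideal of ℤ_25


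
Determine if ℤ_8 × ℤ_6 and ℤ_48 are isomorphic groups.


Comparing ℤ_8 × ℤ_6 and ℤ_48:
gcd(8,6) = 2 ≠ 1. Max element order in ℤ_8×ℤ_6 is lcm(8,6) = 24 < 48, so it has no element of order 48

No, ℤ_8 × ℤ_6 ≇ ℤ_48


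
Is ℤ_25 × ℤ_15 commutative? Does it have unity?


Direct product ring; commutative with unity (1,1); but (1,0)·(0,1) = (0,0) gives zero divisors, so not an integral domain
Commutative: Yes
Integral domain: No
Has unity: Yes

ℤ_25 × ℤ_15: Commutative=Yes, Unity=Yes


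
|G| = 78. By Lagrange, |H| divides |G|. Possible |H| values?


Lagrange's theorem: |H| divides |G|
|G| = 78
Divisors of 78: 1, 2, 3, 6, 13, 26, 39, 78

Possible subgroup orders: {1, 2, 3, 6, 13, 26, 39, 78}


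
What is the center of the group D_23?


Z(G) = {g ∈ G | gx = xg for all x ∈ G}
For odd n, Z(D_n) = {e}: no nontrivial rotation commutes with all reflections

Z(D_23) = {e}


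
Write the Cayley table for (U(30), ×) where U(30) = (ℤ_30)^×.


Elements: {1, 7, 11, 13, 17, 19, 23, 29}
Operation: multiplication mod 30
Entry (a, b) = (a × b) mod 30

Cayley table:
   |  1 |  7 | 11 | 13 | 17 | 19 | 23 | 29
 1 |  1 |  7 | 11 | 13 | 17 | 19 | 23 | 29
 7 |  7 | 19 | 17 |  1 | 29 | 13 | 11 | 23
11 | 11 | 17 |  1 | 23 |  7 | 29 | 13 | 19
13 | 13 |  1 | 23 | 19 | 11 |  7 | 29 | 17
17 | 17 | 29 |  7 | 11 | 19 | 23 |  1 | 13
19 | 19 | 13 | 29 |  7 | 23 |  1 | 17 | 11
23 | 23 | 11 | 13 | 29 |  1 | 17 | 19 |  7
29 | 29 | 23 | 19 | 17 | 13 | 11 |  7 |  1


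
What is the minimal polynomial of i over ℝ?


i satisfies x² + 1 = 0, irreducible over ℝ

Minimal polynomial: x² + 1


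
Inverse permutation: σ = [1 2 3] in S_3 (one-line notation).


To find σ⁻¹, swap domain and range:
σ(1) = 1 → σ⁻¹(1) = 1
σ(2) = 2 → σ⁻¹(2) = 2
σ(3) = 3 → σ⁻¹(3) = 3

σ⁻¹ = [1 2 3]


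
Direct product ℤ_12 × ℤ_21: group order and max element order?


|ℤ_12 × ℤ_21| = 12 × 21 = 252
Max element order = lcm(12,21) = 84
Cyclic? No (gcd=3)

|ℤ_12×ℤ_21| = 252, max element order = 84


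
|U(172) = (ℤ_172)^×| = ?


U(n) is the group of units mod n; |U(n)| = φ(n)
|U(172)| = φ(172) = 84

|U(172) = (ℤ_172)^×| = 84


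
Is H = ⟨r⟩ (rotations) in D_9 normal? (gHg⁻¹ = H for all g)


H = ⟨r⟩ (rotations) in D_9
The rotation subgroup ⟨r⟩ has index 2 in D_9, so it is normal

Yes, normal subgroup


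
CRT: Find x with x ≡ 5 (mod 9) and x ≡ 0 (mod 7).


m₁ = 9, m₂ = 7, gcd = 1, so CRT applies. M = m₁·m₂ = 63
Let M₁ = M/m₁ = 7, M₂ = M/m₂ = 9
Find y₁ ≡ M₁⁻¹ (mod m₁): 7⁻¹ ≡ 4 (mod 9)
Find y₂ ≡ M₂⁻¹ (mod m₂): 9⁻¹ ≡ 4 (mod 7)
x = a₁·M₁·y₁ + a₂·M₂·y₂ = 5·7·4 + 0·9·4 = 140
Reduce mod 63: x ≡ 14
Check: 14 mod 9 = 5 ✓, 14 mod 7 = 0 ✓

x ≡ 14 (mod 63)


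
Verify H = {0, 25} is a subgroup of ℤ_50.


Subgroup test for H = {0, 25} in (ℤ_50, +):
(1) 0 ∈ H? Yes
(2) Closure: for all a,b ∈ H, (a+b) mod 50 ∈ H? Yes
(3) Inverses: for all a ∈ H, -a mod 50 ∈ H? Yes

Yes, H is a subgroup of ℤ_50


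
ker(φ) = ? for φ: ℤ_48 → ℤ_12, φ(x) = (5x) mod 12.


Kernel = preimage of identity
ker(φ) = {x ∈ ℤ_48 : 5x ≡ 0 (mod 12)}. Since 12 | 48, φ is well-defined. The kernel is the cyclic subgroup ⟨12⟩ of ℤ_48 (order 4), i.e. {0, 12, 24, 36}

ker(φ) = {0, 12, 24, 36}


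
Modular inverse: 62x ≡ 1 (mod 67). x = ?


Use the extended Euclidean algorithm to write 1 = 62·s + 67·t; then s mod 67 is the inverse.
Euclidean algorithm:
  62 = 0·67 + 62
  67 = 1·62 + 5
  62 = 12·5 + 2
  5 = 2·2 + 1
  2 = 2·1 + 0
gcd(62,67) = 1
Back-substitution gives: 62·(-27) + 67·(25) = 1
So 62⁻¹ ≡ -27 ≡ 40 (mod 67)
Check: 62 × 40 = 2480 ≡ 1 (mod 67) ✓

62⁻¹ ≡ 40 (mod 67)


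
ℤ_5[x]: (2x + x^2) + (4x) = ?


Add coefficients mod 5:
x^0: 0 + 0 = 0 (mod 5)
x^1: 2 + 4 = 1 (mod 5)
x^2: 1 + 0 = 1 (mod 5)
Result: x + x^2

f + g = x + x^2


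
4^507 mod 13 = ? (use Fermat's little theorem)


Fermat's little theorem: if p is prime and gcd(a,p)=1, then a^(p-1) ≡ 1 (mod p)
p = 13 is prime, gcd(4,13) = 1
Reduce exponent: 507 mod 12 = 3
So 4^507 ≡ 4^3 (mod 13)
4^3 mod 13 = 12

4^507 ≡ 12 (mod 13)


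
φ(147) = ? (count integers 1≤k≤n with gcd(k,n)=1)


Factor n: 147 = 3 × 7^2
φ(n) = n · ∏(1 - 1/p) over distinct primes p | n
φ(147) = 147 · (1 - 1/3) · (1 - 1/7) = 84

φ(147) = 84


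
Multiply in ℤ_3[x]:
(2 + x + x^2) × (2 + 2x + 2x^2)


Expand and collect like terms; reduce coefficients mod 3:
x^0: 2·2 = 4 ≡ 1 (mod 3)
x^1: 2·2 + 1·2 = 6 ≡ 0 (mod 3)
x^2: 2·2 + 1·2 + 1·2 = 8 ≡ 2 (mod 3)
x^3: 1·2 + 1·2 = 4 ≡ 1 (mod 3)
x^4: 1·2 = 2 ≡ 2 (mod 3)
Result: 1 + 2x^2 + x^3 + 2x^4

f · g = 1 + 2x^2 + x^3 + 2x^4


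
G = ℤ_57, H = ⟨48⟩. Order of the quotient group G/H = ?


|⟨48⟩| = n / gcd(48, 57) = 57 / 3 = 19
H is normal (ℤ_57 is abelian).
|G/H| = |G| / |H| = 57 / 19 = 3

|G/H| = 3


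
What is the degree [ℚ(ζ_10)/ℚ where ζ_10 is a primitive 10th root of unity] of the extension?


[ℚ(ζ_n):ℚ] = deg Φ_n(x) = φ(n). Here φ(10) = 4

[ℚ(ζ_10)/ℚ where ζ_10 is a primitive 10th root of unity] = 4


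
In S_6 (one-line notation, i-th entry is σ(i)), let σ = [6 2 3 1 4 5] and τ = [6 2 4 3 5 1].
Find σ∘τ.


σ∘τ: apply τ first, then σ
1 →τ 6 →σ 5
2 →τ 2 →σ 2
3 →τ 4 →σ 1
4 →τ 3 →σ 3
5 →τ 5 →σ 4
6 →τ 1 →σ 6

σ∘τ = [5 2 1 3 4 6]


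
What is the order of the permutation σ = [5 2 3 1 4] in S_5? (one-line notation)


Cycle decomposition: (1 5 4)
Cycle lengths: 3
Order = lcm(3) = 3

ord(σ) = 3


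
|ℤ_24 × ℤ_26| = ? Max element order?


|ℤ_24 × ℤ_26| = 24 × 26 = 624
Max element order = lcm(24,26) = 312
Cyclic? No (gcd=2)

|ℤ_24×ℤ_26| = 624, max element order = 312


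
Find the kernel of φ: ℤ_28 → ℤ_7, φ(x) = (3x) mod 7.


Kernel = preimage of identity
ker(φ) = {x ∈ ℤ_28 : 3x ≡ 0 (mod 7)}. Since 7 | 28, φ is well-defined. The kernel is the cyclic subgroup ⟨7⟩ of ℤ_28 (order 4), i.e. {0, 7, 14, 21}

ker(φ) = {0, 7, 14, 21}


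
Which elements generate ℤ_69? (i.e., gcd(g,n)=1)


g generates ℤ_n iff gcd(g,n) = 1
Prime factors of 69: 3, 23
Generators are g ∈ {1,...,68} not divisible by any of these primes.
Generators: {1, 2, 4, 5, 7, 8, 10, 11, 13, 14, 16, 17, 19, 20, 22, 25, 26, 28, 29, 31, 32, 34, 35, 37, 38, 40, 41, 43, 44, 47, 49, 50, 52, 53, 55, 56, 58, 59, 61, 62, 64, 65, 67, 68}
Number of generators = φ(69) = 44

Generators of ℤ_69 = {1, 2, 4, 5, 7, 8, 10, 11, 13, 14, 16, 17, 19, 20, 22, 25, 26, 28, 29, 31, 32, 34, 35, 37, 38, 40, 41, 43, 44, 47, 49, 50, 52, 53, 55, 56, 58, 59, 61, 62, 64, 65, 67, 68}


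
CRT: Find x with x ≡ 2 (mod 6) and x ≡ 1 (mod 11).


m₁ = 6, m₂ = 11, gcd = 1, so CRT applies. M = m₁·m₂ = 66
Let M₁ = M/m₁ = 11, M₂ = M/m₂ = 6
Find y₁ ≡ M₁⁻¹ (mod m₁): 11⁻¹ ≡ 5 (mod 6)
Find y₂ ≡ M₂⁻¹ (mod m₂): 6⁻¹ ≡ 2 (mod 11)
x = a₁·M₁·y₁ + a₂·M₂·y₂ = 2·11·5 + 1·6·2 = 122
Reduce mod 66: x ≡ 56
Check: 56 mod 6 = 2 ✓, 56 mod 11 = 1 ✓

x ≡ 56 (mod 66)


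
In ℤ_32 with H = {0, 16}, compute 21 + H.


21 + H = {21 + h (mod 32) : h ∈ H}
21+0=21, 21+16=5
21 + H = {5, 21} = 5 + H

21 + H = {5, 21}


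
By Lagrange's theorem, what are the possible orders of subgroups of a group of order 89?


Lagrange's theorem: |H| divides |G|
|G| = 89
Divisors of 89: 1, 89

Possible subgroup orders: {1, 89}


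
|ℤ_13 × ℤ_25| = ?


|A × B| = |A| · |B|
|ℤ_13 × ℤ_25| = 13 × 25 = 325

|ℤ_13 × ℤ_25| = 325


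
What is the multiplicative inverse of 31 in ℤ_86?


Use the extended Euclidean algorithm to write 1 = 31·s + 86·t; then s mod 86 is the inverse.
Euclidean algorithm:
  31 = 0·86 + 31
  86 = 2·31 + 24
  31 = 1·24 + 7
  24 = 3·7 + 3
  7 = 2·3 + 1
  3 = 3·1 + 0
gcd(31,86) = 1
Back-substitution gives: 31·(25) + 86·(-9) = 1
So 31⁻¹ ≡ 25 ≡ 25 (mod 86)
Check: 31 × 25 = 775 ≡ 1 (mod 86) ✓

31⁻¹ ≡ 25 (mod 86)


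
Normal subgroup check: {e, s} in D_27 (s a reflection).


H = {e, s} in D_27 (s a reflection)
r·s·r⁻¹ = sr⁻² ≠ s for n ≥ 3, so {e, s} is not closed under conjugation

No, not a normal subgroup


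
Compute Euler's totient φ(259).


Factor n: 259 = 7 × 37
φ(n) = n · ∏(1 - 1/p) over distinct primes p | n
φ(259) = 259 · (1 - 1/7) · (1 - 1/37) = 216

φ(259) = 216


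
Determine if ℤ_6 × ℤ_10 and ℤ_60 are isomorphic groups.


Comparing ℤ_6 × ℤ_10 and ℤ_60:
gcd(6,10) = 2 ≠ 1. Max element order in ℤ_6×ℤ_10 is lcm(6,10) = 30 < 60, so it has no element of order 60

No, ℤ_6 × ℤ_10 ≇ ℤ_60


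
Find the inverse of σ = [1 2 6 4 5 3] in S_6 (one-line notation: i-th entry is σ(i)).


To find σ⁻¹, swap domain and range:
σ(1) = 1 → σ⁻¹(1) = 1
σ(2) = 2 → σ⁻¹(2) = 2
σ(3) = 6 → σ⁻¹(6) = 3
σ(4) = 4 → σ⁻¹(4) = 4
σ(5) = 5 → σ⁻¹(5) = 5
σ(6) = 3 → σ⁻¹(3) = 6

σ⁻¹ = [1 2 6 4 5 3]


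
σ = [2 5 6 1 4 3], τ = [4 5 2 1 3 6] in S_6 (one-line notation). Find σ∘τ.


σ∘τ: apply τ first, then σ
1 →τ 4 →σ 1
2 →τ 5 →σ 4
3 →τ 2 →σ 5
4 →τ 1 →σ 2
5 →τ 3 →σ 6
6 →τ 6 →σ 3

σ∘τ = [1 4 5 2 6 3]


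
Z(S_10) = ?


Z(G) = {g ∈ G | gx = xg for all x ∈ G}
S_n is non-abelian for n ≥ 3; Z(S_10) is trivial

Z(S_10) = {e}


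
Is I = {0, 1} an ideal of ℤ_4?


Check ideal conditions for I = {0, 1} in ℤ_4:
(1) I is an additive subgroup? No
(2) For r ∈ ℤ_4 and a ∈ I: r·a ∈ I? No  [counterexample: r=2, a=1, r·a mod 4 = 2 ∉ I]

No, I is not an ideal of ℤ_4


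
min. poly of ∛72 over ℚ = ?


∛72 satisfies x³ - 72 = 0, irreducible over ℚ (no rational root; 72 is not a perfect cube)

Minimal polynomial: x³ - 72


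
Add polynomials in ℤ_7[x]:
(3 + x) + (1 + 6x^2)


Add coefficients mod 7:
x^0: 3 + 1 = 4 (mod 7)
x^1: 1 + 0 = 1 (mod 7)
x^2: 0 + 6 = 6 (mod 7)
Result: 4 + x + 6x^2

f + g = 4 + x + 6x^2


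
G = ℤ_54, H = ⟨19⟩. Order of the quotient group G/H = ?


|⟨19⟩| = n / gcd(19, 54) = 54 / 1 = 54
H is normal (ℤ_54 is abelian).
|G/H| = |G| / |H| = 54 / 54 = 1

|G/H| = 1


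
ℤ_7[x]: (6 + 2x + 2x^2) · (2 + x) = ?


Expand and collect like terms; reduce coefficients mod 7:
x^0: 6·2 = 12 ≡ 5 (mod 7)
x^1: 6·1 + 2·2 = 10 ≡ 3 (mod 7)
x^2: 2·1 + 2·2 = 6 ≡ 6 (mod 7)
x^3: 2·1 = 2 ≡ 2 (mod 7)
Result: 5 + 3x + 6x^2 + 2x^3

f · g = 5 + 3x + 6x^2 + 2x^3


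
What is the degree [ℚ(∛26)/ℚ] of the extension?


∛26 has minimal polynomial x³ - 26 (irreducible over ℚ since 26 is not a perfect cube)

[ℚ(∛26)/ℚ] = 3


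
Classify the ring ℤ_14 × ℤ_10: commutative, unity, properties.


Direct product ring; commutative with unity (1,1); but (1,0)·(0,1) = (0,0) gives zero divisors, so not an integral domain
Commutative: Yes
Integral domain: No
Has unity: Yes

ℤ_14 × ℤ_10: Commutative=Yes, Unity=Yes


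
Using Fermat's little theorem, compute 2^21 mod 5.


Fermat's little theorem: if p is prime and gcd(a,p)=1, then a^(p-1) ≡ 1 (mod p)
p = 5 is prime, gcd(2,5) = 1
Reduce exponent: 21 mod 4 = 1
So 2^21 ≡ 2^1 (mod 5)
2^1 mod 5 = 2

2^21 ≡ 2 (mod 5)


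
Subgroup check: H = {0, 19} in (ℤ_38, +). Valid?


Subgroup test for H = {0, 19} in (ℤ_38, +):
(1) 0 ∈ H? Yes
(2) Closure: for all a,b ∈ H, (a+b) mod 38 ∈ H? Yes
(3) Inverses: for all a ∈ H, -a mod 38 ∈ H? Yes

Yes, H is a subgroup of ℤ_38


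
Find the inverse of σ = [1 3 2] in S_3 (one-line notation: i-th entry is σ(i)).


To find σ⁻¹, swap domain and range:
σ(1) = 1 → σ⁻¹(1) = 1
σ(2) = 3 → σ⁻¹(3) = 2
σ(3) = 2 → σ⁻¹(2) = 3

σ⁻¹ = [1 3 2]


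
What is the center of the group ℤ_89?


Z(G) = {g ∈ G | gx = xg for all x ∈ G}
ℤ_89 is abelian, so Z(G) = G

Z(ℤ_89) = ℤ_89


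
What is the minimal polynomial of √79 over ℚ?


√79 satisfies x² - 79 = 0, irreducible over ℚ since 79 is squarefree

Minimal polynomial: x² - 79


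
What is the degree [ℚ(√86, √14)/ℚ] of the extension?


[ℚ(√86,√14):ℚ] = [ℚ(√86,√14):ℚ(√86)]·[ℚ(√86):ℚ] = 2·2 = 4

[ℚ(√86, √14)/ℚ] = 4


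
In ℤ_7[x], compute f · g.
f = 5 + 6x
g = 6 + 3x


Expand and collect like terms; reduce coefficients mod 7:
x^0: 5·6 = 30 ≡ 2 (mod 7)
x^1: 5·3 + 6·6 = 51 ≡ 2 (mod 7)
x^2: 6·3 = 18 ≡ 4 (mod 7)
Result: 2 + 2x + 4x^2

f · g = 2 + 2x + 4x^2


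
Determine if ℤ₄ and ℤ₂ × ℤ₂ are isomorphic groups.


Comparing ℤ₄ and ℤ₂ × ℤ₂:
ℤ₄ has an element of order 4; ℤ₂×ℤ₂ has exponent 2

No, ℤ₄ ≇ ℤ₂ × ℤ₂


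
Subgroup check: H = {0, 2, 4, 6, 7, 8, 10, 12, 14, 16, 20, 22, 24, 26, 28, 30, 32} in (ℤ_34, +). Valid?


Subgroup test for H = {0, 2, 4, 6, 7, 8, 10, 12, 14, 16, 20, 22, 24, 26, 28, 30, 32} in (ℤ_34, +):
(1) 0 ∈ H? Yes
(2) Closure: for all a,b ∈ H, (a+b) mod 34 ∈ H? No  [counterexample: 2 + 7 = 9 ∉ H]
(3) Inverses: for all a ∈ H, -a mod 34 ∈ H? No

No, H is not a subgroup of ℤ_34


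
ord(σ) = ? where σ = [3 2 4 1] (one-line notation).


Cycle decomposition: (1 3 4)
Cycle lengths: 3
Order = lcm(3) = 3

ord(σ) = 3


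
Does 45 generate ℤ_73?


g generates ℤ_n iff gcd(g, n) = 1
gcd(45, 73) = 1
Since gcd = 1, 45 is a generator.

Yes, 45 generates ℤ_73


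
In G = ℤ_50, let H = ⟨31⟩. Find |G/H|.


|⟨31⟩| = n / gcd(31, 50) = 50 / 1 = 50
H is normal (ℤ_50 is abelian).
|G/H| = |G| / |H| = 50 / 50 = 1

|G/H| = 1


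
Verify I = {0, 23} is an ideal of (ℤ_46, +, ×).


Check ideal conditions for I = {0, 23} in ℤ_46:
(1) I is an additive subgroup? Yes
(2) For r ∈ ℤ_46 and a ∈ I: r·a ∈ I? Yes

Yes, I is an ideal of ℤ_46


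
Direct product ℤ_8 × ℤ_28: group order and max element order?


|ℤ_8 × ℤ_28| = 8 × 28 = 224
Max element order = lcm(8,28) = 56
Cyclic? No (gcd=4)

|ℤ_8×ℤ_28| = 224, max element order = 56


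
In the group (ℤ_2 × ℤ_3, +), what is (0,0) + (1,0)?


Operation: componentwise addition mod (2, 3)
(0,0) + (1,0) = ((a₁+b₁) mod 2, (a₂+b₂) mod 3) with a = (0,0), b = (1,0)

(0,0) + (1,0) = (1,0)


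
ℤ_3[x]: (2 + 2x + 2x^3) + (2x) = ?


Add coefficients mod 3:
x^0: 2 + 0 = 2 (mod 3)
x^1: 2 + 2 = 1 (mod 3)
x^2: 0 + 0 = 0 (mod 3)
x^3: 2 + 0 = 2 (mod 3)
Result: 2 + x + 2x^3

f + g = 2 + x + 2x^3


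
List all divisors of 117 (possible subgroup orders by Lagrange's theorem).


Lagrange's theorem: |H| divides |G|
|G| = 117
Divisors of 117: 1, 3, 9, 13, 39, 117

Possible subgroup orders: {1, 3, 9, 13, 39, 117}


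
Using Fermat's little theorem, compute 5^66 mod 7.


Fermat's little theorem: if p is prime and gcd(a,p)=1, then a^(p-1) ≡ 1 (mod p)
p = 7 is prime, gcd(5,7) = 1
Reduce exponent: 66 mod 6 = 0
So 5^66 ≡ 5^0 (mod 7)
5^0 = 1

5^66 ≡ 1 (mod 7)


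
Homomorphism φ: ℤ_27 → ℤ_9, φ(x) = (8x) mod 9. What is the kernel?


Kernel = preimage of identity
ker(φ) = {x ∈ ℤ_27 : 8x ≡ 0 (mod 9)}. Since 9 | 27, φ is well-defined. The kernel is the cyclic subgroup ⟨9⟩ of ℤ_27 (order 3), i.e. {0, 9, 18}

ker(φ) = {0, 9, 18}


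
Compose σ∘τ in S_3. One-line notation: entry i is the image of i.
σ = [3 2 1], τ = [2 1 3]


σ∘τ: apply τ first, then σ
1 →τ 2 →σ 2
2 →τ 1 →σ 3
3 →τ 3 →σ 1

σ∘τ = [2 3 1]


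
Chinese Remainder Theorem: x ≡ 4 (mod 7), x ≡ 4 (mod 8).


m₁ = 7, m₂ = 8, gcd = 1, so CRT applies. M = m₁·m₂ = 56
Let M₁ = M/m₁ = 8, M₂ = M/m₂ = 7
Find y₁ ≡ M₁⁻¹ (mod m₁): 8⁻¹ ≡ 1 (mod 7)
Find y₂ ≡ M₂⁻¹ (mod m₂): 7⁻¹ ≡ 7 (mod 8)
x = a₁·M₁·y₁ + a₂·M₂·y₂ = 4·8·1 + 4·7·7 = 228
Reduce mod 56: x ≡ 4
Check: 4 mod 7 = 4 ✓, 4 mod 8 = 4 ✓

x ≡ 4 (mod 56)


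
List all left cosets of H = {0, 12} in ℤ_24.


H = {0, 12}, |H| = 2
Number of cosets = |G|/|H| = 24/2 = 12
0 + H = {0, 12}
1 + H = {1, 13}
2 + H = {2, 14}
3 + H = {3, 15}
4 + H = {4, 16}
5 + H = {5, 17}
6 + H = {6, 18}
7 + H = {7, 19}
8 + H = {8, 20}
9 + H = {9, 21}
10 + H = {10, 22}
11 + H = {11, 23}

Cosets: 0+H={0,12}; 1+H={1,13}; 2+H={2,14}; 3+H={3,15}; 4+H={4,16}; 5+H={5,17}; 6+H={6,18}; 7+H={7,19}; 8+H={8,20}; 9+H={9,21}; 10+H={10,22}; 11+H={11,23}


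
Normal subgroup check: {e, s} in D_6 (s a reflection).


H = {e, s} in D_6 (s a reflection)
r·s·r⁻¹ = sr⁻² ≠ s for n ≥ 3, so {e, s} is not closed under conjugation

No, not a normal subgroup


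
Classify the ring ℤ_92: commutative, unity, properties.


ℤ_92 is a commutative ring with unity 1; 92 = 2×46 is composite, so 2·46 ≡ 0 gives zero divisors (not an integral domain)
Commutative: Yes
Integral domain: No
Has unity: Yes

ℤ_92: Commutative=Yes, Unity=Yes


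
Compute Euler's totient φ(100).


Factor n: 100 = 2^2 × 5^2
φ(n) = n · ∏(1 - 1/p) over distinct primes p | n
φ(100) = 100 · (1 - 1/2) · (1 - 1/5) = 40

φ(100) = 40


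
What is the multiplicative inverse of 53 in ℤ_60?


Use the extended Euclidean algorithm to write 1 = 53·s + 60·t; then s mod 60 is the inverse.
Euclidean algorithm:
  53 = 0·60 + 53
  60 = 1·53 + 7
  53 = 7·7 + 4
  7 = 1·4 + 3
  4 = 1·3 + 1
  3 = 3·1 + 0
gcd(53,60) = 1
Back-substitution gives: 53·(17) + 60·(-15) = 1
So 53⁻¹ ≡ 17 ≡ 17 (mod 60)
Check: 53 × 17 = 901 ≡ 1 (mod 60) ✓

53⁻¹ ≡ 17 (mod 60)


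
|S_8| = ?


|S_n| = n! (number of permutations of n symbols)
|S_8| = 8! = 40320

|S_8| = 40320


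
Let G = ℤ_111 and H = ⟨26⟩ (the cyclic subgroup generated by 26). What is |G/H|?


|⟨26⟩| = n / gcd(26, 111) = 111 / 1 = 111
H is normal (ℤ_111 is abelian).
|G/H| = |G| / |H| = 111 / 111 = 1

|G/H| = 1


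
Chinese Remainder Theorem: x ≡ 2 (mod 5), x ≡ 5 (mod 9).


m₁ = 5, m₂ = 9, gcd = 1, so CRT applies. M = m₁·m₂ = 45
Let M₁ = M/m₁ = 9, M₂ = M/m₂ = 5
Find y₁ ≡ M₁⁻¹ (mod m₁): 9⁻¹ ≡ 4 (mod 5)
Find y₂ ≡ M₂⁻¹ (mod m₂): 5⁻¹ ≡ 2 (mod 9)
x = a₁·M₁·y₁ + a₂·M₂·y₂ = 2·9·4 + 5·5·2 = 122
Reduce mod 45: x ≡ 32
Check: 32 mod 5 = 2 ✓, 32 mod 9 = 5 ✓

x ≡ 32 (mod 45)


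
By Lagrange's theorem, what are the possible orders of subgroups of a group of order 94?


Lagrange's theorem: |H| divides |G|
|G| = 94
Divisors of 94: 1, 2, 47, 94

Possible subgroup orders: {1, 2, 47, 94}


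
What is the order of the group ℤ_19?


ℤ_n has n elements.

|ℤ_19| = 19


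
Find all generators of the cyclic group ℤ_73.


g generates ℤ_n iff gcd(g,n) = 1
Prime factors of 73: 73
Generators are g ∈ {1,...,72} not divisible by any of these primes.
Generators: {1, 2, 3, 4, 5, 6, 7, 8, 9, 10, 11, 12, 13, 14, 15, 16, 17, 18, 19, 20, 21, 22, 23, 24, 25, 26, 27, 28, 29, 30, 31, 32, 33, 34, 35, 36, 37, 38, 39, 40, 41, 42, 43, 44, 45, 46, 47, 48, 49, 50, 51, 52, 53, 54, 55, 56, 57, 58, 59, 60, 61, 62, 63, 64, 65, 66, 67, 68, 69, 70, 71, 72}
Number of generators = φ(73) = 72

Generators of ℤ_73 = {1, 2, 3, 4, 5, 6, 7, 8, 9, 10, 11, 12, 13, 14, 15, 16, 17, 18, 19, 20, 21, 22, 23, 24, 25, 26, 27, 28, 29, 30, 31, 32, 33, 34, 35, 36, 37, 38, 39, 40, 41, 42, 43, 44, 45, 46, 47, 48, 49, 50, 51, 52, 53, 54, 55, 56, 57, 58, 59, 60, 61, 62, 63, 64, 65, 66, 67, 68, 69, 70, 71, 72}


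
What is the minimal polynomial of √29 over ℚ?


√29 satisfies x² - 29 = 0, irreducible over ℚ since 29 is squarefree

Minimal polynomial: x² - 29


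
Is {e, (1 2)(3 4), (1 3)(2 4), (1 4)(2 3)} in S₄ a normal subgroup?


H = {e, (1 2)(3 4), (1 3)(2 4), (1 4)(2 3)} in S₄
This is the Klein four-group V₄; it is normal in S₄ (it is a union of conjugacy classes)

Yes, normal subgroup


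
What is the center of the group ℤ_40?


Z(G) = {g ∈ G | gx = xg for all x ∈ G}
ℤ_40 is abelian, so Z(G) = G

Z(ℤ_40) = ℤ_40


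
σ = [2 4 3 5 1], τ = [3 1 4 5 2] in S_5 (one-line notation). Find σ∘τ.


σ∘τ: apply τ first, then σ
1 →τ 3 →σ 3
2 →τ 1 →σ 2
3 →τ 4 →σ 5
4 →τ 5 →σ 1
5 →τ 2 →σ 4

σ∘τ = [3 2 5 1 4]


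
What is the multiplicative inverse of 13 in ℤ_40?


Use the extended Euclidean algorithm to write 1 = 13·s + 40·t; then s mod 40 is the inverse.
Euclidean algorithm:
  13 = 0·40 + 13
  40 = 3·13 + 1
  13 = 13·1 + 0
gcd(13,40) = 1
Back-substitution gives: 13·(-3) + 40·(1) = 1
So 13⁻¹ ≡ -3 ≡ 37 (mod 40)
Check: 13 × 37 = 481 ≡ 1 (mod 40) ✓

13⁻¹ ≡ 37 (mod 40)


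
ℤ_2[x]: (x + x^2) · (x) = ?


Expand and collect like terms; reduce coefficients mod 2:
x^0: 0·0 = 0 ≡ 0 (mod 2)
x^1: 0·1 + 1·0 = 0 ≡ 0 (mod 2)
x^2: 1·1 + 1·0 = 1 ≡ 1 (mod 2)
x^3: 1·1 = 1 ≡ 1 (mod 2)
Result: x^2 + x^3

f · g = x^2 + x^3


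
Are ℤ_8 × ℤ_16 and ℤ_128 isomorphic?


Comparing ℤ_8 × ℤ_16 and ℤ_128:
gcd(8,16) = 8 ≠ 1. Max element order in ℤ_8×ℤ_16 is lcm(8,16) = 16 < 128, so it has no element of order 128

No, ℤ_8 × ℤ_16 ≇ ℤ_128


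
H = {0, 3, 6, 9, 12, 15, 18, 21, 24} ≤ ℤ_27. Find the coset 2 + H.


2 + H = {2 + h (mod 27) : h ∈ H}
2+0=2, 2+3=5, 2+6=8, 2+9=11, 2+12=14, 2+15=17, 2+18=20, 2+21=23, 2+24=26

2 + H = {2, 5, 8, 11, 14, 17, 20, 23, 26}


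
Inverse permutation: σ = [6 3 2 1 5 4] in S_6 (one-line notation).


To find σ⁻¹, swap domain and range:
σ(1) = 6 → σ⁻¹(6) = 1
σ(2) = 3 → σ⁻¹(3) = 2
σ(3) = 2 → σ⁻¹(2) = 3
σ(4) = 1 → σ⁻¹(1) = 4
σ(5) = 5 → σ⁻¹(5) = 5
σ(6) = 4 → σ⁻¹(4) = 6

σ⁻¹ = [4 3 2 6 5 1]


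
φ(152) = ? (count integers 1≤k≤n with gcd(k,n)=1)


Factor n: 152 = 2^3 × 19
φ(n) = n · ∏(1 - 1/p) over distinct primes p | n
φ(152) = 152 · (1 - 1/2) · (1 - 1/19) = 72

φ(152) = 72


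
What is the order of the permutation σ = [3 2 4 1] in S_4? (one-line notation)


Cycle decomposition: (1 3 4)
Cycle lengths: 3
Order = lcm(3) = 3

ord(σ) = 3


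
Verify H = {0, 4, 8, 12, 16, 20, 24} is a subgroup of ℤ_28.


Subgroup test for H = {0, 4, 8, 12, 16, 20, 24} in (ℤ_28, +):
(1) 0 ∈ H? Yes
(2) Closure: for all a,b ∈ H, (a+b) mod 28 ∈ H? Yes
(3) Inverses: for all a ∈ H, -a mod 28 ∈ H? Yes

Yes, H is a subgroup of ℤ_28


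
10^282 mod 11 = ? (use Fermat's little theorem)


Fermat's little theorem: if p is prime and gcd(a,p)=1, then a^(p-1) ≡ 1 (mod p)
p = 11 is prime, gcd(10,11) = 1
Reduce exponent: 282 mod 10 = 2
So 10^282 ≡ 10^2 (mod 11)
10^2 mod 11 = 1

10^282 ≡ 1 (mod 11)


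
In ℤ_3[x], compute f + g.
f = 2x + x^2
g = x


Add coefficients mod 3:
x^0: 0 + 0 = 0 (mod 3)
x^1: 2 + 1 = 0 (mod 3)
x^2: 1 + 0 = 1 (mod 3)
Result: x^2

f + g = x^2


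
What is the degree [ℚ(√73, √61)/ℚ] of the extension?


[ℚ(√73,√61):ℚ] = [ℚ(√73,√61):ℚ(√73)]·[ℚ(√73):ℚ] = 2·2 = 4

[ℚ(√73, √61)/ℚ] = 4


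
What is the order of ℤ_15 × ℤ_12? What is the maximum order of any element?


|ℤ_15 × ℤ_12| = 15 × 12 = 180
Max element order = lcm(15,12) = 60
Cyclic? No (gcd=3)

|ℤ_15×ℤ_12| = 180, max element order = 60


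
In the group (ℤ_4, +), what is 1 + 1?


Operation: addition mod 4
1 + 1 = (a + b) mod 4 with a = 1, b = 1

1 + 1 = 2


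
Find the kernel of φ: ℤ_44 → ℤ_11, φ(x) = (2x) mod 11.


Kernel = preimage of identity
ker(φ) = {x ∈ ℤ_44 : 2x ≡ 0 (mod 11)}. Since 11 | 44, φ is well-defined. The kernel is the cyclic subgroup ⟨11⟩ of ℤ_44 (order 4), i.e. {0, 11, 22, 33}

ker(φ) = {0, 11, 22, 33}


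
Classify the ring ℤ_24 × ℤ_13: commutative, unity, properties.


Direct product ring; commutative with unity (1,1); but (1,0)·(0,1) = (0,0) gives zero divisors, so not an integral domain
Commutative: Yes
Integral domain: No
Has unity: Yes

ℤ_24 × ℤ_13: Commutative=Yes, Unity=Yes


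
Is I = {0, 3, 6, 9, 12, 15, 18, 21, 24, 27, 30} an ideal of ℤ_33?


Check ideal conditions for I = {0, 3, 6, 9, 12, 15, 18, 21, 24, 27, 30} in ℤ_33:
(1) I is an additive subgroup? Yes
(2) For r ∈ ℤ_33 and a ∈ I: r·a ∈ I? Yes

Yes, I is an ideal of ℤ_33


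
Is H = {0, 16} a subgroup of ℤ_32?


Subgroup test for H = {0, 16} in (ℤ_32, +):
(1) 0 ∈ H? Yes
(2) Closure: for all a,b ∈ H, (a+b) mod 32 ∈ H? Yes
(3) Inverses: for all a ∈ H, -a mod 32 ∈ H? Yes

Yes, H is a subgroup of ℤ_32


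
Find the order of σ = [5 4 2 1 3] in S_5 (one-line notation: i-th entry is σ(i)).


Cycle decomposition: (1 5 3 2 4)
Cycle lengths: 5
Order = lcm(5) = 5

ord(σ) = 5


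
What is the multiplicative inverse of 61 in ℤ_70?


Use the extended Euclidean algorithm to write 1 = 61·s + 70·t; then s mod 70 is the inverse.
Euclidean algorithm:
  61 = 0·70 + 61
  70 = 1·61 + 9
  61 = 6·9 + 7
  9 = 1·7 + 2
  7 = 3·2 + 1
  2 = 2·1 + 0
gcd(61,70) = 1
Back-substitution gives: 61·(31) + 70·(-27) = 1
So 61⁻¹ ≡ 31 ≡ 31 (mod 70)
Check: 61 × 31 = 1891 ≡ 1 (mod 70) ✓

61⁻¹ ≡ 31 (mod 70)


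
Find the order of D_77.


|D_n| = 2n (n rotations and n reflections)
|D_77| = 2×77 = 154

|D_77| = 154


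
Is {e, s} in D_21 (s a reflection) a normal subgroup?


H = {e, s} in D_21 (s a reflection)
r·s·r⁻¹ = sr⁻² ≠ s for n ≥ 3, so {e, s} is not closed under conjugation

No, not a normal subgroup


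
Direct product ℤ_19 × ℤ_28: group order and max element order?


|ℤ_19 × ℤ_28| = 19 × 28 = 532
Max element order = lcm(19,28) = 532
Cyclic? Yes (gcd=1)

|ℤ_19×ℤ_28| = 532, max element order = 532


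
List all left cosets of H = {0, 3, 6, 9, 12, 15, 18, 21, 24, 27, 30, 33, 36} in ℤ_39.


H = {0, 3, 6, 9, 12, 15, 18, 21, 24, 27, 30, 33, 36}, |H| = 13
Number of cosets = |G|/|H| = 39/13 = 3
0 + H = {0, 3, 6, 9, 12, 15, 18, 21, 24, 27, 30, 33, 36}
1 + H = {1, 4, 7, 10, 13, 16, 19, 22, 25, 28, 31, 34, 37}
2 + H = {2, 5, 8, 11, 14, 17, 20, 23, 26, 29, 32, 35, 38}

Cosets: 0+H={0,3,6,9,12,15,18,21,24,27,30,33,36}; 1+H={1,4,7,10,13,16,19,22,25,28,31,34,37}; 2+H={2,5,8,11,14,17,20,23,26,29,32,35,38}


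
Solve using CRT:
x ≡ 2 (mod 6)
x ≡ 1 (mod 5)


m₁ = 6, m₂ = 5, gcd = 1, so CRT applies. M = m₁·m₂ = 30
Let M₁ = M/m₁ = 5, M₂ = M/m₂ = 6
Find y₁ ≡ M₁⁻¹ (mod m₁): 5⁻¹ ≡ 5 (mod 6)
Find y₂ ≡ M₂⁻¹ (mod m₂): 6⁻¹ ≡ 1 (mod 5)
x = a₁·M₁·y₁ + a₂·M₂·y₂ = 2·5·5 + 1·6·1 = 56
Reduce mod 30: x ≡ 26
Check: 26 mod 6 = 2 ✓, 26 mod 5 = 1 ✓

x ≡ 26 (mod 30)


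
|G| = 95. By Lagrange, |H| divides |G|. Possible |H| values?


Lagrange's theorem: |H| divides |G|
|G| = 95
Divisors of 95: 1, 5, 19, 95

Possible subgroup orders: {1, 5, 19, 95}


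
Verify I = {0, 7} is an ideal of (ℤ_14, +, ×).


Check ideal conditions for I = {0, 7} in ℤ_14:
(1) I is an additive subgroup? Yes
(2) For r ∈ ℤ_14 and a ∈ I: r·a ∈ I? Yes

Yes, I is an ideal of ℤ_14


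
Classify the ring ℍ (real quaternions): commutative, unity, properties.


quaternion multiplication is non-commutative (ij = k ≠ ji = -k); has unity 1; a division ring but not an integral domain since integral domains are commutative by convention
Commutative: No
Integral domain: No
Has unity: Yes

ℍ (real quaternions): Commutative=No, Unity=Yes


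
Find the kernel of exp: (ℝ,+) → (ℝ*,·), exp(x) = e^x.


Kernel = preimage of identity
ker(exp) = {x ∈ ℝ | e^x = 1} = {0}

ker(exp) = {0}


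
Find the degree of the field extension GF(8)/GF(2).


GF(8) = GF(2^3), so the extension degree is 3

[GF(8)/GF(2)] = 3


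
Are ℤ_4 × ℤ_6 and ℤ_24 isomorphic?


Comparing ℤ_4 × ℤ_6 and ℤ_24:
gcd(4,6) = 2 ≠ 1. Max element order in ℤ_4×ℤ_6 is lcm(4,6) = 12 < 24, so it has no element of order 24

No, ℤ_4 × ℤ_6 ≇ ℤ_24


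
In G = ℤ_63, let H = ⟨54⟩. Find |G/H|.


|⟨54⟩| = n / gcd(54, 63) = 63 / 9 = 7
H is normal (ℤ_63 is abelian).
|G/H| = |G| / |H| = 63 / 7 = 9

|G/H| = 9


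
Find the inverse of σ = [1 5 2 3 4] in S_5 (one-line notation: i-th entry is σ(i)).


To find σ⁻¹, swap domain and range:
σ(1) = 1 → σ⁻¹(1) = 1
σ(2) = 5 → σ⁻¹(5) = 2
σ(3) = 2 → σ⁻¹(2) = 3
σ(4) = 3 → σ⁻¹(3) = 4
σ(5) = 4 → σ⁻¹(4) = 5

σ⁻¹ = [1 3 4 5 2]


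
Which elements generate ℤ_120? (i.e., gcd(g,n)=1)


g generates ℤ_n iff gcd(g,n) = 1
Prime factors of 120: 2, 3, 5
Generators are g ∈ {1,...,119} not divisible by any of these primes.
Generators: {1, 7, 11, 13, 17, 19, 23, 29, 31, 37, 41, 43, 47, 49, 53, 59, 61, 67, 71, 73, 77, 79, 83, 89, 91, 97, 101, 103, 107, 109, 113, 119}
Number of generators = φ(120) = 32

Generators of ℤ_120 = {1, 7, 11, 13, 17, 19, 23, 29, 31, 37, 41, 43, 47, 49, 53, 59, 61, 67, 71, 73, 77, 79, 83, 89, 91, 97, 101, 103, 107, 109, 113, 119}


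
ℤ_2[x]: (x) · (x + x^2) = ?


Expand and collect like terms; reduce coefficients mod 2:
x^0: 0·0 = 0 ≡ 0 (mod 2)
x^1: 0·1 + 1·0 = 0 ≡ 0 (mod 2)
x^2: 0·1 + 1·1 = 1 ≡ 1 (mod 2)
x^3: 1·1 = 1 ≡ 1 (mod 2)
Result: x^2 + x^3

f · g = x^2 + x^3


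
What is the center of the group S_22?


Z(G) = {g ∈ G | gx = xg for all x ∈ G}
S_n is non-abelian for n ≥ 3; Z(S_22) is trivial

Z(S_22) = {e}


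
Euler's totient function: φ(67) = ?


Factor n: 67 = 67
φ(n) = n · ∏(1 - 1/p) over distinct primes p | n
φ(67) = 67 · (1 - 1/67) = 66

φ(67) = 66


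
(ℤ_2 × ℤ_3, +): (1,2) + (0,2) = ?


Operation: componentwise addition mod (2, 3)
(1,2) + (0,2) = ((a₁+b₁) mod 2, (a₂+b₂) mod 3) with a = (1,2), b = (0,2)

(1,2) + (0,2) = (1,1)


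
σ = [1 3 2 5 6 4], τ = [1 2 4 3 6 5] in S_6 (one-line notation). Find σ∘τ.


σ∘τ: apply τ first, then σ
1 →τ 1 →σ 1
2 →τ 2 →σ 3
3 →τ 4 →σ 5
4 →τ 3 →σ 2
5 →τ 6 →σ 4
6 →τ 5 →σ 6

σ∘τ = [1 3 5 2 4 6]


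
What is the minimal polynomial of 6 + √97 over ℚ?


Let α = 6 + √97. Then α - 6 = √97, so (α - 6)² = 97, giving α² - 12α - 61 = 0. Degree 2 and α ∉ ℚ, so this is the minimal polynomial.

Minimal polynomial: x² - 12x - 61


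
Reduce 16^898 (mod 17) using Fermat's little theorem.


Fermat's little theorem: if p is prime and gcd(a,p)=1, then a^(p-1) ≡ 1 (mod p)
p = 17 is prime, gcd(16,17) = 1
Reduce exponent: 898 mod 16 = 2
So 16^898 ≡ 16^2 (mod 17)
16^2 mod 17 = 1

16^898 ≡ 1 (mod 17)


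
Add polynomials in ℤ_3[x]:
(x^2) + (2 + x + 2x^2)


Add coefficients mod 3:
x^0: 0 + 2 = 2 (mod 3)
x^1: 0 + 1 = 1 (mod 3)
x^2: 1 + 2 = 0 (mod 3)
Result: 2 + x

f + g = 2 + x


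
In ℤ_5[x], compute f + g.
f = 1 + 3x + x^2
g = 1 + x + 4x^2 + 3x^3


Add coefficients mod 5:
x^0: 1 + 1 = 2 (mod 5)
x^1: 3 + 1 = 4 (mod 5)
x^2: 1 + 4 = 0 (mod 5)
x^3: 0 + 3 = 3 (mod 5)
Result: 2 + 4x + 3x^3

f + g = 2 + 4x + 3x^3


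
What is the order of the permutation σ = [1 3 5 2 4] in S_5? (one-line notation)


Cycle decomposition: (2 3 5 4)
Cycle lengths: 4
Order = lcm(4) = 4

ord(σ) = 4


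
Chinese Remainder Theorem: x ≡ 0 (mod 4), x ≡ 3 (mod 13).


m₁ = 4, m₂ = 13, gcd = 1, so CRT applies. M = m₁·m₂ = 52
Let M₁ = M/m₁ = 13, M₂ = M/m₂ = 4
Find y₁ ≡ M₁⁻¹ (mod m₁): 13⁻¹ ≡ 1 (mod 4)
Find y₂ ≡ M₂⁻¹ (mod m₂): 4⁻¹ ≡ 10 (mod 13)
x = a₁·M₁·y₁ + a₂·M₂·y₂ = 0·13·1 + 3·4·10 = 120
Reduce mod 52: x ≡ 16
Check: 16 mod 4 = 0 ✓, 16 mod 13 = 3 ✓

x ≡ 16 (mod 52)


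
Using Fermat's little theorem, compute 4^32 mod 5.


Fermat's little theorem: if p is prime and gcd(a,p)=1, then a^(p-1) ≡ 1 (mod p)
p = 5 is prime, gcd(4,5) = 1
Reduce exponent: 32 mod 4 = 0
So 4^32 ≡ 4^0 (mod 5)
4^0 = 1

4^32 ≡ 1 (mod 5)


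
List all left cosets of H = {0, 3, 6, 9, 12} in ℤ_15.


H = {0, 3, 6, 9, 12}, |H| = 5
Number of cosets = |G|/|H| = 15/5 = 3
0 + H = {0, 3, 6, 9, 12}
1 + H = {1, 4, 7, 10, 13}
2 + H = {2, 5, 8, 11, 14}

Cosets: 0+H={0,3,6,9,12}; 1+H={1,4,7,10,13}; 2+H={2,5,8,11,14}
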